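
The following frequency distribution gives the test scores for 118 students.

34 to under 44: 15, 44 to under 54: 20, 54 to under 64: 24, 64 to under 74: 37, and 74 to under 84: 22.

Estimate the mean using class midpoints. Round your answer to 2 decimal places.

Midpoints: 39, 49, 59, 69, 79
Σfm = 15×39 + 20×49 + 24×59 + 37×69 + 22×79 = 7272
n = Σf = 118
Mean = 7272 / 118 = 61.6271

61.63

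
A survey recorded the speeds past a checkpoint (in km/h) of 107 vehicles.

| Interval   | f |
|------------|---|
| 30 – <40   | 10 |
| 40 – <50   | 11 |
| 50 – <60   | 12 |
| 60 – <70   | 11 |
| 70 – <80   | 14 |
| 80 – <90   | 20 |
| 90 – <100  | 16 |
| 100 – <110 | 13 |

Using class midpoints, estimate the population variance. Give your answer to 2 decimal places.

Midpoints: 35, 45, 55, 65, 75, 85, 95, 105
n = 107, Σfm = 7855, mean = 73.4112
Σfm² = 628275
Σf(m − x̄)² = Σfm² − (Σfm)²/n = 628275 − 7855²/107 = 51629.9065
Population variance = 51629.9065 / 107 = 482.5225

482.52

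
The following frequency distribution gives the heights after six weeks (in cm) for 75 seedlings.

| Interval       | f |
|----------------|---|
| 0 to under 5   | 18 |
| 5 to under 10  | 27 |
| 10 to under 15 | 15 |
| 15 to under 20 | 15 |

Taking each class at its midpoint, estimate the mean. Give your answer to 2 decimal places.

Midpoints: 2.5, 7.5, 12.5, 17.5
Σfm = 18×2.5 + 27×7.5 + 15×12.5 + 15×17.5 = 697.5
n = Σf = 75
Mean = 697.5 / 75 = 9.3000

9.30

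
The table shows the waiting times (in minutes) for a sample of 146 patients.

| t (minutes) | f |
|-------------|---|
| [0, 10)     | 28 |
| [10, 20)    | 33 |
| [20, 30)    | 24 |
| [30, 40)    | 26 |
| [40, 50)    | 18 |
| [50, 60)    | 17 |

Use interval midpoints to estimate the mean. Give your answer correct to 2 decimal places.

26.64

Midpoints: 5, 15, 25, 35, 45, 55
Σfm = 28×5 + 33×15 + 24×25 + 26×35 + 18×45 + 17×55 = 3890
n = Σf = 146
Mean = 3890 / 146 = 26.6438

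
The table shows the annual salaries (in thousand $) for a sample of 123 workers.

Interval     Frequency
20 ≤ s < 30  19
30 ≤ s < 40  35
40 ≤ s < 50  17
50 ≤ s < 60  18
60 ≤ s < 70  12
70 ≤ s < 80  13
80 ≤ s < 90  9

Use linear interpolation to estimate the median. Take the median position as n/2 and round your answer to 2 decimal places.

Cumulative frequencies: 19, 54, 71, 89, 101, 114, 123
n = 123; position = n/2 = 61.5.
This falls in the class 40 ≤ s < 50: L = 40, F = 54, f = 17, h = 10.
Median ≈ 40 + ((61.5 − 54) / 17) × 10 = 44.4118

44.41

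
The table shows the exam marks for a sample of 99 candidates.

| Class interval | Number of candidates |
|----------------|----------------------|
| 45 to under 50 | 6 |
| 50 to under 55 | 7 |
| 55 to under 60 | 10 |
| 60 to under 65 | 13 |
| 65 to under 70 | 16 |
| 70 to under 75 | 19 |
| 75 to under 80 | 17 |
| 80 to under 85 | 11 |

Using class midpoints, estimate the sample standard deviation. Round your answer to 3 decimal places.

10.068

Midpoints: 47.5, 52.5, 57.5, 62.5, 67.5, 72.5, 77.5, 82.5
n = 99, Σfm = 6722.5, mean = 67.9040
Σfm² = 466418.75
Σf(m − x̄)² = Σfm² − (Σfm)²/n = 466418.75 − 6722.5²/99 = 9933.8384
Sample variance = 9933.8384 / 98 = 101.3657
Standard deviation = √101.3657 = 10.0681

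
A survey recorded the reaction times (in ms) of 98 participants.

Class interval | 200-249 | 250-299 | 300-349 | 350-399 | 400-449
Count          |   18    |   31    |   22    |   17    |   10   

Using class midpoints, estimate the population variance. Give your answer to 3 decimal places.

Midpoints: 224.5, 274.5, 324.5, 374.5, 424.5
n = 98, Σfm = 30301, mean = 309.1939
Σfm² = 9745924.5
Σf(m − x̄)² = Σfm² − (Σfm)²/n = 9745924.5 − 30301²/98 = 377040.8163
Population variance = 377040.8163 / 98 = 3847.3553

3847.355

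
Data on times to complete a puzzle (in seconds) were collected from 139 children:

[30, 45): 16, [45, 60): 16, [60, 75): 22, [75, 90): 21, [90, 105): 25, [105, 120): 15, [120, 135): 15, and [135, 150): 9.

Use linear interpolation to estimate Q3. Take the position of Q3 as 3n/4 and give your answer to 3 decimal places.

Cumulative frequencies: 16, 32, 54, 75, 100, 115, 130, 139
n = 139; position = 3n/4 = 104.25.
This falls in the class [105, 120): L = 105, F = 100, f = 15, h = 15.
Upper quartile ≈ 105 + ((104.25 − 100) / 15) × 15 = 109.2500

109.250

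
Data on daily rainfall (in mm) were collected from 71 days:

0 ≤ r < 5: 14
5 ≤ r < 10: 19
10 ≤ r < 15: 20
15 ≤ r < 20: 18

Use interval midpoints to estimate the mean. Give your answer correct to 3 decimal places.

Midpoints: 2.5, 7.5, 12.5, 17.5
Σfm = 14×2.5 + 19×7.5 + 20×12.5 + 18×17.5 = 742.5
n = Σf = 71
Mean = 742.5 / 71 = 10.4577

10.458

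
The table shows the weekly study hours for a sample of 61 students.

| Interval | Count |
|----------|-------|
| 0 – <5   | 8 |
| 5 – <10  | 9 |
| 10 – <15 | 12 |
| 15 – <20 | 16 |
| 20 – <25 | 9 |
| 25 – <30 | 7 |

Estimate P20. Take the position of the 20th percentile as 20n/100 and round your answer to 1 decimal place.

Cumulative frequencies: 8, 17, 29, 45, 54, 61
n = 61; position = 20n/100 = 12.2.
This falls in the class 5 – <10: L = 5, F = 8, f = 9, h = 5.
20th percentile ≈ 5 + ((12.2 − 8) / 9) × 5 = 7.3333

7.3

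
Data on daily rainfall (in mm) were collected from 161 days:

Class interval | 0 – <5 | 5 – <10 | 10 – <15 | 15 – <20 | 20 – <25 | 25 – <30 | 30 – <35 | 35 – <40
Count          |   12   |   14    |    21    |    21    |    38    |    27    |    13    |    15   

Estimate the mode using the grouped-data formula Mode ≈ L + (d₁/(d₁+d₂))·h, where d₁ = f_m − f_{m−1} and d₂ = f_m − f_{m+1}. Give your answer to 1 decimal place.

Modal class: 20 – <25 (highest frequency 38).
d₁ = 38 − 21 = 17, d₂ = 38 − 27 = 11
Mode ≈ 20 + (17/(17+11)) × 5 = 20 + 3.0357 = 23.0357

23.0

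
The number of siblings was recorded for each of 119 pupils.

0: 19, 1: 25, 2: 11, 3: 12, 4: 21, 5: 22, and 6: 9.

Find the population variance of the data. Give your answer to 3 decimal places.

Values: 0, 1, 2, 3, 4, 5, 6
n = 119, Σfx = 331, mean = 2.7815
Σfx² = 1387
Σf(x − x̄)² = Σfx² − (Σfx)²/n = 1387 − 331²/119 = 466.3193
Population variance = 466.3193 / 119 = 3.9186

3.919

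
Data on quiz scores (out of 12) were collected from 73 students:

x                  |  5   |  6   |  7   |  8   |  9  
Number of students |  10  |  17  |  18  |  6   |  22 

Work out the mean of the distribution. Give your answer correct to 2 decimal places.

7.18

Values: 5, 6, 7, 8, 9
Σfx = 10×5 + 17×6 + 18×7 + 6×8 + 22×9 = 524
n = Σf = 73
Mean = 524 / 73 = 7.1781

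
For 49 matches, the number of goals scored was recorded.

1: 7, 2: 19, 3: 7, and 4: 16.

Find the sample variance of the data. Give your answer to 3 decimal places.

Values: 1, 2, 3, 4
n = 49, Σfx = 130, mean = 2.6531
Σfx² = 402
Σf(x − x̄)² = Σfx² − (Σfx)²/n = 402 − 130²/49 = 57.1020
Sample variance = 57.1020 / 48 = 1.1896

1.190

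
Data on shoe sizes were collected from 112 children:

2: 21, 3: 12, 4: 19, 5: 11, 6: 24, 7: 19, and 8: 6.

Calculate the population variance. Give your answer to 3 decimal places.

Values: 2, 3, 4, 5, 6, 7, 8
n = 112, Σfx = 534, mean = 4.7679
Σfx² = 2950
Σf(x − x̄)² = Σfx² − (Σfx)²/n = 2950 − 534²/112 = 403.9643
Population variance = 403.9643 / 112 = 3.6068

3.607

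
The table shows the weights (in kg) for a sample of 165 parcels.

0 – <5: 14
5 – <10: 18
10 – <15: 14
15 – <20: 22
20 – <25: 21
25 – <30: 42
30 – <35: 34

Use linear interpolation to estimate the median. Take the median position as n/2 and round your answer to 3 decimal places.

23.452

Cumulative frequencies: 14, 32, 46, 68, 89, 131, 165
n = 165; position = n/2 = 82.5.
This falls in the class 20 – <25: L = 20, F = 68, f = 21, h = 5.
Median ≈ 20 + ((82.5 − 68) / 21) × 5 = 23.4524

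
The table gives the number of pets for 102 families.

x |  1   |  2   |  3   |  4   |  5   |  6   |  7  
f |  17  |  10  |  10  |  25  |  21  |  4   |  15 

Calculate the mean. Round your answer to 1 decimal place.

3.9

Values: 1, 2, 3, 4, 5, 6, 7
Σfx = 17×1 + 10×2 + 10×3 + 25×4 + 21×5 + 4×6 + 15×7 = 401
n = Σf = 102
Mean = 401 / 102 = 3.9314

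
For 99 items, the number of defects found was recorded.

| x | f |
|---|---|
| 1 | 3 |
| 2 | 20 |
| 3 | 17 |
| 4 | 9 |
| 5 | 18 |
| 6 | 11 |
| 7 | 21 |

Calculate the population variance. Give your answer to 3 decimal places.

Values: 1, 2, 3, 4, 5, 6, 7
n = 99, Σfx = 433, mean = 4.3737
Σfx² = 2255
Σf(x − x̄)² = Σfx² − (Σfx)²/n = 2255 − 433²/99 = 361.1717
Population variance = 361.1717 / 99 = 3.6482

3.648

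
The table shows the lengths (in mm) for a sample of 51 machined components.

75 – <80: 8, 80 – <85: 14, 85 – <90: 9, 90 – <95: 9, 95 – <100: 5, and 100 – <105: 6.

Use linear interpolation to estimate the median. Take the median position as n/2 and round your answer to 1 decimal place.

Cumulative frequencies: 8, 22, 31, 40, 45, 51
n = 51; position = n/2 = 25.5.
This falls in the class 85 – <90: L = 85, F = 22, f = 9, h = 5.
Median ≈ 85 + ((25.5 − 22) / 9) × 5 = 86.9444

86.9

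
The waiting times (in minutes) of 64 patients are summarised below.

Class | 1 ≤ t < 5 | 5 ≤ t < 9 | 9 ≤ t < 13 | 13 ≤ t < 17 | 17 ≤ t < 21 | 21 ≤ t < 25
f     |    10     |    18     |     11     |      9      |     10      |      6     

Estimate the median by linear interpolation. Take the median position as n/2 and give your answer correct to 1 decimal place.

10.5

Cumulative frequencies: 10, 28, 39, 48, 58, 64
n = 64; position = n/2 = 32.
This falls in the class 9 ≤ t < 13: L = 9, F = 28, f = 11, h = 4.
Median ≈ 9 + ((32 − 28) / 11) × 4 = 10.4545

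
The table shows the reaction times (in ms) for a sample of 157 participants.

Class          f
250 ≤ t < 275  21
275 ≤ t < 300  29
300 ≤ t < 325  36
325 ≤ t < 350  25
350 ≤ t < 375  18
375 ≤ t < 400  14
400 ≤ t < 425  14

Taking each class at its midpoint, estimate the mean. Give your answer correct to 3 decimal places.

326.513

Midpoints: 262.5, 287.5, 312.5, 337.5, 362.5, 387.5, 412.5
Σfm = 21×262.5 + 29×287.5 + 36×312.5 + 25×337.5 + 18×362.5 + 14×387.5 + 14×412.5 = 51262.5
n = Σf = 157
Mean = 51262.5 / 157 = 326.5127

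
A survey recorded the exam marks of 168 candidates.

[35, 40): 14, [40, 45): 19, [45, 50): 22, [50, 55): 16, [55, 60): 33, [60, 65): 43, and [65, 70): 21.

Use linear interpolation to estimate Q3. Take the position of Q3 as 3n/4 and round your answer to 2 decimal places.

Cumulative frequencies: 14, 33, 55, 71, 104, 147, 168
n = 168; position = 3n/4 = 126.
This falls in the class [60, 65): L = 60, F = 104, f = 43, h = 5.
Upper quartile ≈ 60 + ((126 − 104) / 43) × 5 = 62.5581

62.56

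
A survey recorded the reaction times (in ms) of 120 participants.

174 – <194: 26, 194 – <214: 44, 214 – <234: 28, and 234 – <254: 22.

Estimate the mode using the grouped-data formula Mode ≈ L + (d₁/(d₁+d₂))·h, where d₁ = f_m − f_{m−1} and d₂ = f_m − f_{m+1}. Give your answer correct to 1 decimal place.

Modal class: 194 – <214 (highest frequency 44).
d₁ = 44 − 26 = 18, d₂ = 44 − 28 = 16
Mode ≈ 194 + (18/(18+16)) × 20 = 194 + 10.5882 = 204.5882

204.6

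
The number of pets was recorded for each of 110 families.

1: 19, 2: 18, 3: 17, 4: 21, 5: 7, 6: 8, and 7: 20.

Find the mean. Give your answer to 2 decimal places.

Values: 1, 2, 3, 4, 5, 6, 7
Σfx = 19×1 + 18×2 + 17×3 + 21×4 + 7×5 + 8×6 + 20×7 = 413
n = Σf = 110
Mean = 413 / 110 = 3.7545

3.75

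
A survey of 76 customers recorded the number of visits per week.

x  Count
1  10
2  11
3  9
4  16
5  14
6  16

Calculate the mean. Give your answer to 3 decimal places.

Values: 1, 2, 3, 4, 5, 6
Σfx = 10×1 + 11×2 + 9×3 + 16×4 + 14×5 + 16×6 = 289
n = Σf = 76
Mean = 289 / 76 = 3.8026

3.803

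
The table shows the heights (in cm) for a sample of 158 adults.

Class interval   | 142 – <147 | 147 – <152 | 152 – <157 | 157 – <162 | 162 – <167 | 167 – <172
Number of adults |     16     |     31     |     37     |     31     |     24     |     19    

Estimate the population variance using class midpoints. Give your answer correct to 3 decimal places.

Midpoints: 144.5, 149.5, 154.5, 159.5, 164.5, 169.5
n = 158, Σfm = 24776, mean = 156.8101
Σfm² = 3894109.5
Σf(m − x̄)² = Σfm² − (Σfm)²/n = 3894109.5 − 24776²/158 = 8981.8038
Population variance = 8981.8038 / 158 = 56.8469

56.847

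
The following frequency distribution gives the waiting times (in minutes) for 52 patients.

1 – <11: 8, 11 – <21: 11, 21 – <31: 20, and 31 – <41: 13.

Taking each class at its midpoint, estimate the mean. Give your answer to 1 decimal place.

Midpoints: 6, 16, 26, 36
Σfm = 8×6 + 11×16 + 20×26 + 13×36 = 1212
n = Σf = 52
Mean = 1212 / 52 = 23.3077

23.3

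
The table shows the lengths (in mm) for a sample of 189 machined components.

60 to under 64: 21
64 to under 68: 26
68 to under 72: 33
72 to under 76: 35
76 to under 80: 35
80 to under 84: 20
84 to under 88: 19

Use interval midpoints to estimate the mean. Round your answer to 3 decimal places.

73.661

Midpoints: 62, 66, 70, 74, 78, 82, 86
Σfm = 21×62 + 26×66 + 33×70 + 35×74 + 35×78 + 20×82 + 19×86 = 13922
n = Σf = 189
Mean = 13922 / 189 = 73.6614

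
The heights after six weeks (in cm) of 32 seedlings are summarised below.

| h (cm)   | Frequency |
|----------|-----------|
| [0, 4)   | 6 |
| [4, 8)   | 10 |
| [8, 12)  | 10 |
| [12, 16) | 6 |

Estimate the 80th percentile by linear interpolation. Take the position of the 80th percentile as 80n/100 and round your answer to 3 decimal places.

Cumulative frequencies: 6, 16, 26, 32
n = 32; position = 80n/100 = 25.6.
This falls in the class [8, 12): L = 8, F = 16, f = 10, h = 4.
80th percentile ≈ 8 + ((25.6 − 16) / 10) × 4 = 11.8400

11.840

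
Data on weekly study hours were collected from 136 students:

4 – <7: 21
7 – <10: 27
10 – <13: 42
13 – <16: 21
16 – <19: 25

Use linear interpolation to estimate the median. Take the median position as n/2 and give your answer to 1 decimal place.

Cumulative frequencies: 21, 48, 90, 111, 136
n = 136; position = n/2 = 68.
This falls in the class 10 – <13: L = 10, F = 48, f = 42, h = 3.
Median ≈ 10 + ((68 − 48) / 42) × 3 = 11.4286

11.4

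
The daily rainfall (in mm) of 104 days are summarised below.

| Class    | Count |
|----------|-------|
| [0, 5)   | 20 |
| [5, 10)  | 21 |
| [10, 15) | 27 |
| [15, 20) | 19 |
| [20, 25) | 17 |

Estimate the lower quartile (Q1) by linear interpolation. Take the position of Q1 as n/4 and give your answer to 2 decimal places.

6.43

Cumulative frequencies: 20, 41, 68, 87, 104
n = 104; position = n/4 = 26.
This falls in the class [5, 10): L = 5, F = 20, f = 21, h = 5.
Lower quartile ≈ 5 + ((26 − 20) / 21) × 5 = 6.4286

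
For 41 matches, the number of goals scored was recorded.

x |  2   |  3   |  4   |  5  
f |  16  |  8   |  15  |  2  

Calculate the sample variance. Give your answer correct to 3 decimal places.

0.970

Values: 2, 3, 4, 5
n = 41, Σfx = 126, mean = 3.0732
Σfx² = 426
Σf(x − x̄)² = Σfx² − (Σfx)²/n = 426 − 126²/41 = 38.7805
Sample variance = 38.7805 / 40 = 0.9695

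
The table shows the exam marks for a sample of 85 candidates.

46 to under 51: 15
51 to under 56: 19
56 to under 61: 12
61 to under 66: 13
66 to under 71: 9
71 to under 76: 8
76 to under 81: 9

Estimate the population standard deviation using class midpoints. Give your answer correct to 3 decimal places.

9.751

Midpoints: 48.5, 53.5, 58.5, 63.5, 68.5, 73.5, 78.5
n = 85, Σfm = 5182.5, mean = 60.9706
Σfm² = 324061.25
Σf(m − x̄)² = Σfm² − (Σfm)²/n = 324061.25 − 5182.5²/85 = 8081.1765
Population variance = 8081.1765 / 85 = 95.0727
Standard deviation = √95.0727 = 9.7505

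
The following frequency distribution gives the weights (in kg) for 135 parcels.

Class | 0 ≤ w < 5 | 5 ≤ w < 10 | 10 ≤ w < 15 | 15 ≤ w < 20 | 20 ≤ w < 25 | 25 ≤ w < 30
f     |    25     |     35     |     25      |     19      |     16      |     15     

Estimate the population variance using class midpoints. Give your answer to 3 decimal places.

Midpoints: 2.5, 7.5, 12.5, 17.5, 22.5, 27.5
n = 135, Σfm = 1742.5, mean = 12.9074
Σfm² = 31293.75
Σf(m − x̄)² = Σfm² − (Σfm)²/n = 31293.75 − 1742.5²/135 = 8802.5926
Population variance = 8802.5926 / 135 = 65.2044

65.204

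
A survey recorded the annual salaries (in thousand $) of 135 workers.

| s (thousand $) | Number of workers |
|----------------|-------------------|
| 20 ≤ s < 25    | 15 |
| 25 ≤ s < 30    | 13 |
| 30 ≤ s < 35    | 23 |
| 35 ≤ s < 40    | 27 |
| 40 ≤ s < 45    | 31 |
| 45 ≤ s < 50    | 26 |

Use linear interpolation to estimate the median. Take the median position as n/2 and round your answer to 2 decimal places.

38.06

Cumulative frequencies: 15, 28, 51, 78, 109, 135
n = 135; position = n/2 = 67.5.
This falls in the class 35 ≤ s < 40: L = 35, F = 51, f = 27, h = 5.
Median ≈ 35 + ((67.5 − 51) / 27) × 5 = 38.0556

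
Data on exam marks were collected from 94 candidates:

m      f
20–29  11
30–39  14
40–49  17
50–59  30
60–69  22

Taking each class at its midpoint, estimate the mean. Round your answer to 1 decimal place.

48.5

Midpoints: 24.5, 34.5, 44.5, 54.5, 64.5
Σfm = 11×24.5 + 14×34.5 + 17×44.5 + 30×54.5 + 22×64.5 = 4563
n = Σf = 94
Mean = 4563 / 94 = 48.5426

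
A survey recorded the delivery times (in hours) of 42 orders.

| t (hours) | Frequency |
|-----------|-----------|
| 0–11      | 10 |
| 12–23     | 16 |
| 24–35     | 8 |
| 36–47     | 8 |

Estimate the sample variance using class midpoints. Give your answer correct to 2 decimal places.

Midpoints: 5.5, 17.5, 29.5, 41.5
n = 42, Σfm = 903, mean = 21.5000
Σfm² = 25942.5
Σf(m − x̄)² = Σfm² − (Σfm)²/n = 25942.5 − 903²/42 = 6528.0000
Sample variance = 6528.0000 / 41 = 159.2195

159.22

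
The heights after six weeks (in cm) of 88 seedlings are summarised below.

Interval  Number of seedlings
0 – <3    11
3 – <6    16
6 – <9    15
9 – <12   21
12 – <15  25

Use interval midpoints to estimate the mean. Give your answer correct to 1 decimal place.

Midpoints: 1.5, 4.5, 7.5, 10.5, 13.5
Σfm = 11×1.5 + 16×4.5 + 15×7.5 + 21×10.5 + 25×13.5 = 759
n = Σf = 88
Mean = 759 / 88 = 8.6250

8.6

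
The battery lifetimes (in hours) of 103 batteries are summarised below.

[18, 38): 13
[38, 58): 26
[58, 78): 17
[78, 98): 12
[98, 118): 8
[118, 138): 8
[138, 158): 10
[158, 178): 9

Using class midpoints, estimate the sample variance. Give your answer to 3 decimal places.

Midpoints: 28, 48, 68, 88, 108, 128, 148, 168
n = 103, Σfm = 8704, mean = 84.5049
Σfm² = 939072
Σf(m − x̄)² = Σfm² − (Σfm)²/n = 939072 − 8704²/103 = 203541.7476
Sample variance = 203541.7476 / 102 = 1995.5073

1995.507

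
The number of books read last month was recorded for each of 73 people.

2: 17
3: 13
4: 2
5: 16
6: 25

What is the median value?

Cumulative frequencies: 17, 30, 32, 48, 73
n = 73, so the median is the value in position (n+1)/2 = 37.
Position 37 falls at value 5.

5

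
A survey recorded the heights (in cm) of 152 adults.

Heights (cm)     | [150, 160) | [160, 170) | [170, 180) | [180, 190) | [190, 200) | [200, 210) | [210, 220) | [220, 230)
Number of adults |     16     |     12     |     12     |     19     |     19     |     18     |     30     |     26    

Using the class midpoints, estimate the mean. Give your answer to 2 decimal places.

195.86

Midpoints: 155, 165, 175, 185, 195, 205, 215, 225
Σfm = 16×155 + 12×165 + 12×175 + 19×185 + 19×195 + 18×205 + 30×215 + 26×225 = 29770
n = Σf = 152
Mean = 29770 / 152 = 195.8553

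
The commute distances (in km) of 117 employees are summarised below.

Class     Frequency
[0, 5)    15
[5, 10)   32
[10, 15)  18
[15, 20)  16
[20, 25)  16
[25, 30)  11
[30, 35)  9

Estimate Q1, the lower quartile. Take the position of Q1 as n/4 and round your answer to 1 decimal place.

7.2

Cumulative frequencies: 15, 47, 65, 81, 97, 108, 117
n = 117; position = n/4 = 29.25.
This falls in the class [5, 10): L = 5, F = 15, f = 32, h = 5.
Lower quartile ≈ 5 + ((29.25 − 15) / 32) × 5 = 7.2266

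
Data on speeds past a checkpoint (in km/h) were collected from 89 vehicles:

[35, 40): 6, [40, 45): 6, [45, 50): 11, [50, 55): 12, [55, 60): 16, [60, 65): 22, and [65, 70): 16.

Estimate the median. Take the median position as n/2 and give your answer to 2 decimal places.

Cumulative frequencies: 6, 12, 23, 35, 51, 73, 89
n = 89; position = n/2 = 44.5.
This falls in the class [55, 60): L = 55, F = 35, f = 16, h = 5.
Median ≈ 55 + ((44.5 − 35) / 16) × 5 = 57.9688

57.97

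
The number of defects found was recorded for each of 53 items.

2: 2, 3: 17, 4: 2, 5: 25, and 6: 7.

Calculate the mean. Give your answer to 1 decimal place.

Values: 2, 3, 4, 5, 6
Σfx = 2×2 + 17×3 + 2×4 + 25×5 + 7×6 = 230
n = Σf = 53
Mean = 230 / 53 = 4.3396

4.3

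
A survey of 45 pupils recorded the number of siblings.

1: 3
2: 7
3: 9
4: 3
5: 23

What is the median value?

5

Cumulative frequencies: 3, 10, 19, 22, 45
n = 45, so the median is the value in position (n+1)/2 = 23.
Position 23 falls at value 5.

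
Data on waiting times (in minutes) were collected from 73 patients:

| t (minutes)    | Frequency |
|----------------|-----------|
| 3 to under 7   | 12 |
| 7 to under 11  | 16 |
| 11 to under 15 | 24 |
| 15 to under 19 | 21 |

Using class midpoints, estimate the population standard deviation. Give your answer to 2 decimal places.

4.19

Midpoints: 5, 9, 13, 17
n = 73, Σfm = 873, mean = 11.9589
Σfm² = 11721
Σf(m − x̄)² = Σfm² − (Σfm)²/n = 11721 − 873²/73 = 1280.8767
Population variance = 1280.8767 / 73 = 17.5463
Standard deviation = √17.5463 = 4.1888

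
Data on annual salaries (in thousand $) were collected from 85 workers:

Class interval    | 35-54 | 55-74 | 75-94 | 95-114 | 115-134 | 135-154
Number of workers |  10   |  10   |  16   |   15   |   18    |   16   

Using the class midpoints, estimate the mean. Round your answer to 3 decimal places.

100.735

Midpoints: 44.5, 64.5, 84.5, 104.5, 124.5, 144.5
Σfm = 10×44.5 + 10×64.5 + 16×84.5 + 15×104.5 + 18×124.5 + 16×144.5 = 8562.5
n = Σf = 85
Mean = 8562.5 / 85 = 100.7353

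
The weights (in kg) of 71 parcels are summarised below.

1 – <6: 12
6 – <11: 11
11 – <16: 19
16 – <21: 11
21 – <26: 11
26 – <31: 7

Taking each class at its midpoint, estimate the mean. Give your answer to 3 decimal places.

Midpoints: 3.5, 8.5, 13.5, 18.5, 23.5, 28.5
Σfm = 12×3.5 + 11×8.5 + 19×13.5 + 11×18.5 + 11×23.5 + 7×28.5 = 1053.5
n = Σf = 71
Mean = 1053.5 / 71 = 14.8380

14.838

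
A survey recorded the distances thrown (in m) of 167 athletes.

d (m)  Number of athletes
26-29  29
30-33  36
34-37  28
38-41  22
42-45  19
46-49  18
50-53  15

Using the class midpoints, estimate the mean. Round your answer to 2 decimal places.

Midpoints: 27.5, 31.5, 35.5, 39.5, 43.5, 47.5, 51.5
Σfm = 29×27.5 + 36×31.5 + 28×35.5 + 22×39.5 + 19×43.5 + 18×47.5 + 15×51.5 = 6248.5
n = Σf = 167
Mean = 6248.5 / 167 = 37.4162

37.42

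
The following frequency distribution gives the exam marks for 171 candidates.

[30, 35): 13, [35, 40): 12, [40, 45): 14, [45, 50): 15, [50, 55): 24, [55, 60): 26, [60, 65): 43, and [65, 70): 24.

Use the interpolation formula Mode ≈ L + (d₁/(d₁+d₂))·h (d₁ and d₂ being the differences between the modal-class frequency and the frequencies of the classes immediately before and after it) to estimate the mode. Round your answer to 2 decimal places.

62.36

Modal class: [60, 65) (highest frequency 43).
d₁ = 43 − 26 = 17, d₂ = 43 − 24 = 19
Mode ≈ 60 + (17/(17+19)) × 5 = 60 + 2.3611 = 62.3611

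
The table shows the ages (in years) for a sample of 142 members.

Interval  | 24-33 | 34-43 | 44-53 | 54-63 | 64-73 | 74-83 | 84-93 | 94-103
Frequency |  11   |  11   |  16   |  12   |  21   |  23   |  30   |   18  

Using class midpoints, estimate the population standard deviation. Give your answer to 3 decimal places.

Midpoints: 28.5, 38.5, 48.5, 58.5, 68.5, 78.5, 88.5, 98.5
n = 142, Σfm = 9887, mean = 69.6268
Σfm² = 753819.5
Σf(m − x̄)² = Σfm² − (Σfm)²/n = 753819.5 − 9887²/142 = 65419.7183
Population variance = 65419.7183 / 142 = 460.7022
Standard deviation = √460.7022 = 21.4640

21.464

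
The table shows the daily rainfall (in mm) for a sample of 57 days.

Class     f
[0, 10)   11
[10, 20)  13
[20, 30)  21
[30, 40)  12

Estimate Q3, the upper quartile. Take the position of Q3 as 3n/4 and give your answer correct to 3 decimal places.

28.929

Cumulative frequencies: 11, 24, 45, 57
n = 57; position = 3n/4 = 42.75.
This falls in the class [20, 30): L = 20, F = 24, f = 21, h = 10.
Upper quartile ≈ 20 + ((42.75 − 24) / 21) × 10 = 28.9286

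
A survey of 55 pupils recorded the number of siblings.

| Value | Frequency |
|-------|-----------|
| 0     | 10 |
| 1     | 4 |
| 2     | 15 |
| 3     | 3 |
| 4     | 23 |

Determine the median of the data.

Cumulative frequencies: 10, 14, 29, 32, 55
n = 55, so the median is the value in position (n+1)/2 = 28.
Position 28 falls at value 2.

2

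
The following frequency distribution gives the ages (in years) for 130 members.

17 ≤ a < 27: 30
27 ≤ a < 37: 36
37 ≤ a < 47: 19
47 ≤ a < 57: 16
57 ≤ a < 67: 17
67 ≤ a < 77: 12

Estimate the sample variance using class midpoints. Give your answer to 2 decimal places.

269.17

Midpoints: 22, 32, 42, 52, 62, 72
n = 130, Σfm = 5360, mean = 41.2308
Σfm² = 255720
Σf(m − x̄)² = Σfm² − (Σfm)²/n = 255720 − 5360²/130 = 34723.0769
Sample variance = 34723.0769 / 129 = 269.1711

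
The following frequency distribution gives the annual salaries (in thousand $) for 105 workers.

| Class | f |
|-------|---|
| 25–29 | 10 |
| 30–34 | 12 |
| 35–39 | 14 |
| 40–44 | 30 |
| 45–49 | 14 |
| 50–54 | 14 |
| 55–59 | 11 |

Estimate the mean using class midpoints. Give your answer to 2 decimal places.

Midpoints: 27, 32, 37, 42, 47, 52, 57
Σfm = 10×27 + 12×32 + 14×37 + 30×42 + 14×47 + 14×52 + 11×57 = 4445
n = Σf = 105
Mean = 4445 / 105 = 42.3333

42.33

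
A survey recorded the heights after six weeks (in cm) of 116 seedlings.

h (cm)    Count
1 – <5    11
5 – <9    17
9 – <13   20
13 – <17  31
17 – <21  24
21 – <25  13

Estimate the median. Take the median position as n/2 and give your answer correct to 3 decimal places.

14.290

Cumulative frequencies: 11, 28, 48, 79, 103, 116
n = 116; position = n/2 = 58.
This falls in the class 13 – <17: L = 13, F = 48, f = 31, h = 4.
Median ≈ 13 + ((58 − 48) / 31) × 4 = 14.2903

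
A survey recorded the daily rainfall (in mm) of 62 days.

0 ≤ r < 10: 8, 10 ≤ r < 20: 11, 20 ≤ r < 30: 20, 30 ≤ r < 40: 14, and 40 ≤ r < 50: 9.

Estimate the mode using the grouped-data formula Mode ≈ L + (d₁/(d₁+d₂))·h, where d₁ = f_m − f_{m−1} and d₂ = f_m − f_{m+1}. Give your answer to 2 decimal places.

26.00

Modal class: 20 ≤ r < 30 (highest frequency 20).
d₁ = 20 − 11 = 9, d₂ = 20 − 14 = 6
Mode ≈ 20 + (9/(9+6)) × 10 = 20 + 6.0000 = 26.0000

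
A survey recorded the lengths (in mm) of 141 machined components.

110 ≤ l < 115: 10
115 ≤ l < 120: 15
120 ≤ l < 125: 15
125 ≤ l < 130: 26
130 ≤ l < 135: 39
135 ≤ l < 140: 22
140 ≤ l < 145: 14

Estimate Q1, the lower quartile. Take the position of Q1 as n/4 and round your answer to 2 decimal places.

123.42

Cumulative frequencies: 10, 25, 40, 66, 105, 127, 141
n = 141; position = n/4 = 35.25.
This falls in the class 120 ≤ l < 125: L = 120, F = 25, f = 15, h = 5.
Lower quartile ≈ 120 + ((35.25 − 25) / 15) × 5 = 123.4167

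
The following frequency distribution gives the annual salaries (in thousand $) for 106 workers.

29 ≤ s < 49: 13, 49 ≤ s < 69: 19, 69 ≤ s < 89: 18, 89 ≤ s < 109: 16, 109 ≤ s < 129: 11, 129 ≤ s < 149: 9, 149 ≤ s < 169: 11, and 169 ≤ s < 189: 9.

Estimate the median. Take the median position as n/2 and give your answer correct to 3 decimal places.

Cumulative frequencies: 13, 32, 50, 66, 77, 86, 97, 106
n = 106; position = n/2 = 53.
This falls in the class 89 ≤ s < 109: L = 89, F = 50, f = 16, h = 20.
Median ≈ 89 + ((53 − 50) / 16) × 20 = 92.7500

92.750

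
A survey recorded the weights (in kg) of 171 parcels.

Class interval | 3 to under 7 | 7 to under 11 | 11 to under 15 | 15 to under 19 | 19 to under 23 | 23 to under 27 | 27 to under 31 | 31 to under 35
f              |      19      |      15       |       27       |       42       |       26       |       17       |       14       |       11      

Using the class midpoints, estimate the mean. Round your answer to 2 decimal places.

Midpoints: 5, 9, 13, 17, 21, 25, 29, 33
Σfm = 19×5 + 15×9 + 27×13 + 42×17 + 26×21 + 17×25 + 14×29 + 11×33 = 3035
n = Σf = 171
Mean = 3035 / 171 = 17.7485

17.75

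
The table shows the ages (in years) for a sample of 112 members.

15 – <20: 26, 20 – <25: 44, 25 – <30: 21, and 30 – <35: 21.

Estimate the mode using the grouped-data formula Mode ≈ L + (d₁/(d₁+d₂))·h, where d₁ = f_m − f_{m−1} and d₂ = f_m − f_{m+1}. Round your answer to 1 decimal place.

Modal class: 20 – <25 (highest frequency 44).
d₁ = 44 − 26 = 18, d₂ = 44 − 21 = 23
Mode ≈ 20 + (18/(18+23)) × 5 = 20 + 2.1951 = 22.1951

22.2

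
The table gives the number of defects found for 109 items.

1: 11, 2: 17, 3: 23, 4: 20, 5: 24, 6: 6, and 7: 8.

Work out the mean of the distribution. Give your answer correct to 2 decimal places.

3.72

Values: 1, 2, 3, 4, 5, 6, 7
Σfx = 11×1 + 17×2 + 23×3 + 20×4 + 24×5 + 6×6 + 8×7 = 406
n = Σf = 109
Mean = 406 / 109 = 3.7248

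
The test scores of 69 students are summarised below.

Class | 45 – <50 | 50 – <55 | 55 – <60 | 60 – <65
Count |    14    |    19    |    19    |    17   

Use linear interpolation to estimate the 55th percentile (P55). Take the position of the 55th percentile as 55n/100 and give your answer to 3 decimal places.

56.303

Cumulative frequencies: 14, 33, 52, 69
n = 69; position = 55n/100 = 37.95.
This falls in the class 55 – <60: L = 55, F = 33, f = 19, h = 5.
55th percentile ≈ 55 + ((37.95 − 33) / 19) × 5 = 56.3026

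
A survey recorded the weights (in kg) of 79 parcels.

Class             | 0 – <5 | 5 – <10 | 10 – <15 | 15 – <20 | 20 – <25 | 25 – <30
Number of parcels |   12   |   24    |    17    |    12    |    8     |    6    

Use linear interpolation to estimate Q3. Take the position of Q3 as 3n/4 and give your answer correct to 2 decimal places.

17.60

Cumulative frequencies: 12, 36, 53, 65, 73, 79
n = 79; position = 3n/4 = 59.25.
This falls in the class 15 – <20: L = 15, F = 53, f = 12, h = 5.
Upper quartile ≈ 15 + ((59.25 − 53) / 12) × 5 = 17.6042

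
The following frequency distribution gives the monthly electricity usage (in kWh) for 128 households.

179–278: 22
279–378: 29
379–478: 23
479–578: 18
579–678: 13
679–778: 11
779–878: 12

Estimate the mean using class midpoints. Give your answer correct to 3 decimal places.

Midpoints: 228.5, 328.5, 428.5, 528.5, 628.5, 728.5, 828.5
Σfm = 22×228.5 + 29×328.5 + 23×428.5 + 18×528.5 + 13×628.5 + 11×728.5 + 12×828.5 = 60048
n = Σf = 128
Mean = 60048 / 128 = 469.1250

469.125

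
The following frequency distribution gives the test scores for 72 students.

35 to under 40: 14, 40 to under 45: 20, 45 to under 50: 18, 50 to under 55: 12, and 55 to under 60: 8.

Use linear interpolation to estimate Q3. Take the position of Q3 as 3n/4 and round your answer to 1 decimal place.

Cumulative frequencies: 14, 34, 52, 64, 72
n = 72; position = 3n/4 = 54.
This falls in the class 50 to under 55: L = 50, F = 52, f = 12, h = 5.
Upper quartile ≈ 50 + ((54 − 52) / 12) × 5 = 50.8333

50.8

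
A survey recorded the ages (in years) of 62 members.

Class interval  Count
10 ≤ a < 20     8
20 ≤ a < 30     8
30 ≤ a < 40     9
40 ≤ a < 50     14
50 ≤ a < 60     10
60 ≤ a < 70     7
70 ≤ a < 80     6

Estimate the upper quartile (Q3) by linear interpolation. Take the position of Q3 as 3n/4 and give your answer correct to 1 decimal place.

Cumulative frequencies: 8, 16, 25, 39, 49, 56, 62
n = 62; position = 3n/4 = 46.5.
This falls in the class 50 ≤ a < 60: L = 50, F = 39, f = 10, h = 10.
Upper quartile ≈ 50 + ((46.5 − 39) / 10) × 10 = 57.5000

57.5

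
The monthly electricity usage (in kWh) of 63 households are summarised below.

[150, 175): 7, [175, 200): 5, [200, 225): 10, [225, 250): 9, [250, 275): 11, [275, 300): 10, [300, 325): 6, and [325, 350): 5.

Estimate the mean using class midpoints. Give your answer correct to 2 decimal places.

Midpoints: 162.5, 187.5, 212.5, 237.5, 262.5, 287.5, 312.5, 337.5
Σfm = 7×162.5 + 5×187.5 + 10×212.5 + 9×237.5 + 11×262.5 + 10×287.5 + 6×312.5 + 5×337.5 = 15662.5
n = Σf = 63
Mean = 15662.5 / 63 = 248.6111

248.61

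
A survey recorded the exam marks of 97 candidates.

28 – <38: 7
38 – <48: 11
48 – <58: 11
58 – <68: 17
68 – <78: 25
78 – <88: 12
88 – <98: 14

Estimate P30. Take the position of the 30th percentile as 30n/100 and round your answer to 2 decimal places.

Cumulative frequencies: 7, 18, 29, 46, 71, 83, 97
n = 97; position = 30n/100 = 29.1.
This falls in the class 58 – <68: L = 58, F = 29, f = 17, h = 10.
30th percentile ≈ 58 + ((29.1 − 29) / 17) × 10 = 58.0588

58.06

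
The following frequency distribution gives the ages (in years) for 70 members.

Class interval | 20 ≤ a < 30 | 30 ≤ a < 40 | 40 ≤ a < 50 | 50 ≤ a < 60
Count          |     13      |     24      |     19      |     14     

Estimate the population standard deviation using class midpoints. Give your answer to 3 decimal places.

10.106

Midpoints: 25, 35, 45, 55
n = 70, Σfm = 2790, mean = 39.8571
Σfm² = 118350
Σf(m − x̄)² = Σfm² − (Σfm)²/n = 118350 − 2790²/70 = 7148.5714
Population variance = 7148.5714 / 70 = 102.1224
Standard deviation = √102.1224 = 10.1056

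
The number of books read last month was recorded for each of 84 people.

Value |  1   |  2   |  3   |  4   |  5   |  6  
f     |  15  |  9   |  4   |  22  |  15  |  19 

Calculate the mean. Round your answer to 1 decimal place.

3.8

Values: 1, 2, 3, 4, 5, 6
Σfx = 15×1 + 9×2 + 4×3 + 22×4 + 15×5 + 19×6 = 322
n = Σf = 84
Mean = 322 / 84 = 3.8333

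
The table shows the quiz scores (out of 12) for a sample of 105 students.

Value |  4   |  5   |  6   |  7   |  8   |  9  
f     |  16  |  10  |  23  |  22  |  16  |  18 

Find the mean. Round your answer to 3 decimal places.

Values: 4, 5, 6, 7, 8, 9
Σfx = 16×4 + 10×5 + 23×6 + 22×7 + 16×8 + 18×9 = 696
n = Σf = 105
Mean = 696 / 105 = 6.6286

6.629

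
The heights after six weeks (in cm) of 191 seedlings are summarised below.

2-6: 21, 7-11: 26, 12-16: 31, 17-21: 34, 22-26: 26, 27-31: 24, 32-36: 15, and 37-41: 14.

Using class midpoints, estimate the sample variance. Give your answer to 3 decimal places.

Midpoints: 4, 9, 14, 19, 24, 29, 34, 39
n = 191, Σfm = 3774, mean = 19.7592
Σfm² = 94586
Σf(m − x̄)² = Σfm² − (Σfm)²/n = 94586 − 3774²/191 = 20014.9215
Sample variance = 20014.9215 / 190 = 105.3417

105.342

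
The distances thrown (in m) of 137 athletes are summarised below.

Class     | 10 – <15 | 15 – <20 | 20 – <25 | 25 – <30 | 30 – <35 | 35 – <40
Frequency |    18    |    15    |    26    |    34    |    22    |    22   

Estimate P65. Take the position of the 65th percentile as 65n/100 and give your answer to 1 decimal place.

29.4

Cumulative frequencies: 18, 33, 59, 93, 115, 137
n = 137; position = 65n/100 = 89.05.
This falls in the class 25 – <30: L = 25, F = 59, f = 34, h = 5.
65th percentile ≈ 25 + ((89.05 − 59) / 34) × 5 = 29.4191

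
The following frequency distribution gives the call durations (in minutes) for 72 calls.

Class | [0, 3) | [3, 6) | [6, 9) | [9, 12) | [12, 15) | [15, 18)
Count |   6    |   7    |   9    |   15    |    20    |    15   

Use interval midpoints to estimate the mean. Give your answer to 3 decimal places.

Midpoints: 1.5, 4.5, 7.5, 10.5, 13.5, 16.5
Σfm = 6×1.5 + 7×4.5 + 9×7.5 + 15×10.5 + 20×13.5 + 15×16.5 = 783
n = Σf = 72
Mean = 783 / 72 = 10.8750

10.875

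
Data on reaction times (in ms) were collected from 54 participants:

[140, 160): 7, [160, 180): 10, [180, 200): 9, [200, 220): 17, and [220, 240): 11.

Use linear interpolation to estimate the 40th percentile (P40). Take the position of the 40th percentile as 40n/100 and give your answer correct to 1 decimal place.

Cumulative frequencies: 7, 17, 26, 43, 54
n = 54; position = 40n/100 = 21.6.
This falls in the class [180, 200): L = 180, F = 17, f = 9, h = 20.
40th percentile ≈ 180 + ((21.6 − 17) / 9) × 20 = 190.2222

190.2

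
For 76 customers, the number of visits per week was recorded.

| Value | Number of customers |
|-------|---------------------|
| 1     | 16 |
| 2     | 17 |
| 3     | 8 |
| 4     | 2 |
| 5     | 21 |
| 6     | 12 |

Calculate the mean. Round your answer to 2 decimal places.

Values: 1, 2, 3, 4, 5, 6
Σfx = 16×1 + 17×2 + 8×3 + 2×4 + 21×5 + 12×6 = 259
n = Σf = 76
Mean = 259 / 76 = 3.4079

3.41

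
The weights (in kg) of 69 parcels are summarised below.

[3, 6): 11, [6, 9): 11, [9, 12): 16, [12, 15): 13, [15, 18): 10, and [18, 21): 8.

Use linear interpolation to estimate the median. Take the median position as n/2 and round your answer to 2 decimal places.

Cumulative frequencies: 11, 22, 38, 51, 61, 69
n = 69; position = n/2 = 34.5.
This falls in the class [9, 12): L = 9, F = 22, f = 16, h = 3.
Median ≈ 9 + ((34.5 − 22) / 16) × 3 = 11.3438

11.34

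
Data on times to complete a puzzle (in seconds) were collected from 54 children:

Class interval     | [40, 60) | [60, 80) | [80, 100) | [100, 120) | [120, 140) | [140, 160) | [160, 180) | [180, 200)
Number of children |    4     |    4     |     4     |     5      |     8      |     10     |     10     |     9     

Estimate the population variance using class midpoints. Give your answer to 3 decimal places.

1831.550

Midpoints: 50, 70, 90, 110, 130, 150, 170, 190
n = 54, Σfm = 7340, mean = 135.9259
Σfm² = 1096600
Σf(m − x̄)² = Σfm² − (Σfm)²/n = 1096600 − 7340²/54 = 98903.7037
Population variance = 98903.7037 / 54 = 1831.5501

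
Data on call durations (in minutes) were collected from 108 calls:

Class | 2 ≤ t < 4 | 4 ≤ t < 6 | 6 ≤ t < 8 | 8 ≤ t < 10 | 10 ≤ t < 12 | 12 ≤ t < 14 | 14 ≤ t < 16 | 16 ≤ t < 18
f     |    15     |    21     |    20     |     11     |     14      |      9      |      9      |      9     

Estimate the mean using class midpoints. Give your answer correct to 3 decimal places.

8.778

Midpoints: 3, 5, 7, 9, 11, 13, 15, 17
Σfm = 15×3 + 21×5 + 20×7 + 11×9 + 14×11 + 9×13 + 9×15 + 9×17 = 948
n = Σf = 108
Mean = 948 / 108 = 8.7778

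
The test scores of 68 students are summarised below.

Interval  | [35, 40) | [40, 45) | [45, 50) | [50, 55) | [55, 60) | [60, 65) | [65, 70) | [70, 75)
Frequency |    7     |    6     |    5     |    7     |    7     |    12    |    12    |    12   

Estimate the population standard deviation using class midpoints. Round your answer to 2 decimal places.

Midpoints: 37.5, 42.5, 47.5, 52.5, 57.5, 62.5, 67.5, 72.5
n = 68, Σfm = 3955, mean = 58.1618
Σfm² = 239025
Σf(m − x̄)² = Σfm² − (Σfm)²/n = 239025 − 3955²/68 = 8995.2206
Population variance = 8995.2206 / 68 = 132.2827
Standard deviation = √132.2827 = 11.5014

11.50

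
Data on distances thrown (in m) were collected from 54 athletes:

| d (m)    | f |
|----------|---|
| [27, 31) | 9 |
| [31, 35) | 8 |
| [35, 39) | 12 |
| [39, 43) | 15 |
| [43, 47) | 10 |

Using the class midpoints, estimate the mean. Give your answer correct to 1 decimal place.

Midpoints: 29, 33, 37, 41, 45
Σfm = 9×29 + 8×33 + 12×37 + 15×41 + 10×45 = 2034
n = Σf = 54
Mean = 2034 / 54 = 37.6667

37.7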